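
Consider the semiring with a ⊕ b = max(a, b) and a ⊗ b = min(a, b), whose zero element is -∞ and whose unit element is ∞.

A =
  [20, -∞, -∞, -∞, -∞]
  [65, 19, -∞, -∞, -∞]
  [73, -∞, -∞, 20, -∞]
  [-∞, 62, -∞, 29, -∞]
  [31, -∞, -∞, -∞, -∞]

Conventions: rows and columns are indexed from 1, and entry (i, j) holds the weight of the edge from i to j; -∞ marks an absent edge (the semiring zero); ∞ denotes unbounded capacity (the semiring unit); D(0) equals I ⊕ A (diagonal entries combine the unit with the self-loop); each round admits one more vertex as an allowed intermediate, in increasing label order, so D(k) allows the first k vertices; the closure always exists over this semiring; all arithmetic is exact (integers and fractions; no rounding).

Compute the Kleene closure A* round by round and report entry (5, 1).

D(0):
  [∞, -∞, -∞, -∞, -∞]
  [65, ∞, -∞, -∞, -∞]
  [73, -∞, ∞, 20, -∞]
  [-∞, 62, -∞, ∞, -∞]
  [31, -∞, -∞, -∞, ∞]
D(1):
  [∞, -∞, -∞, -∞, -∞]
  [65, ∞, -∞, -∞, -∞]
  [73, -∞, ∞, 20, -∞]
  [-∞, 62, -∞, ∞, -∞]
  [31, -∞, -∞, -∞, ∞]
D(2):
  [∞, -∞, -∞, -∞, -∞]
  [65, ∞, -∞, -∞, -∞]
  [73, -∞, ∞, 20, -∞]
  [62, 62, -∞, ∞, -∞]
  [31, -∞, -∞, -∞, ∞]
D(3):
  [∞, -∞, -∞, -∞, -∞]
  [65, ∞, -∞, -∞, -∞]
  [73, -∞, ∞, 20, -∞]
  [62, 62, -∞, ∞, -∞]
  [31, -∞, -∞, -∞, ∞]
D(4):
  [∞, -∞, -∞, -∞, -∞]
  [65, ∞, -∞, -∞, -∞]
  [73, 20, ∞, 20, -∞]
  [62, 62, -∞, ∞, -∞]
  [31, -∞, -∞, -∞, ∞]
D(5):
  [∞, -∞, -∞, -∞, -∞]
  [65, ∞, -∞, -∞, -∞]
  [73, 20, ∞, 20, -∞]
  [62, 62, -∞, ∞, -∞]
  [31, -∞, -∞, -∞, ∞]
Answer: A*[5][1] = 31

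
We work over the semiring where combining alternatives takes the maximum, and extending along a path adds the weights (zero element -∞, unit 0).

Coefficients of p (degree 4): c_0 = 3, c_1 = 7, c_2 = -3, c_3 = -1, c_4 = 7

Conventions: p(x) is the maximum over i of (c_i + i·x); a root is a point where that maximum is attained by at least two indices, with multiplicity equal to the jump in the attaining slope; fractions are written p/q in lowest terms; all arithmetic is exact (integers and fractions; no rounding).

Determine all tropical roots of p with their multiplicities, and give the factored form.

hull edge (i=0, c=3) to (i=1, c=7): slope 4, span 1
hull edge (i=1, c=7) to (i=4, c=7): slope 0, span 3
Factored form: p(x) = 7 ⊗ (x ⊕ (-4)) ⊗ (x ⊕ 0) ⊗ (x ⊕ 0) ⊗ (x ⊕ 0)
Answer: roots = -4 (mult 1), 0 (mult 3)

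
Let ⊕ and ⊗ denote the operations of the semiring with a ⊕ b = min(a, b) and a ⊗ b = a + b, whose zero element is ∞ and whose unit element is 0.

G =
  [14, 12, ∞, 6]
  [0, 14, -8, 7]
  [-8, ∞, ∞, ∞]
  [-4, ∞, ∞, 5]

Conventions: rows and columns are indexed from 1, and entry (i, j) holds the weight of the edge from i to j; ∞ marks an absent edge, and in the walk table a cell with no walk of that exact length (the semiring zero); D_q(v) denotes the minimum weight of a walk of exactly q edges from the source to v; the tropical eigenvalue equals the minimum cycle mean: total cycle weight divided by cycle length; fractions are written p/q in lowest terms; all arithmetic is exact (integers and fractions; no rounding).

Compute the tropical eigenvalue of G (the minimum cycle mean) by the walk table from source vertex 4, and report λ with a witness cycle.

q=0: [∞, ∞, ∞, 0]
q=1: [-4, ∞, ∞, 5]
q=2: [1, 8, ∞, 2]
q=3: [-2, 13, 0, 7]
q=4: [-8, 10, 5, 4]
Optimal cycle mean attained by: cycle 1->2->3->1, total 12 + (-8) + (-8), length 3.
Answer: λ = -4/3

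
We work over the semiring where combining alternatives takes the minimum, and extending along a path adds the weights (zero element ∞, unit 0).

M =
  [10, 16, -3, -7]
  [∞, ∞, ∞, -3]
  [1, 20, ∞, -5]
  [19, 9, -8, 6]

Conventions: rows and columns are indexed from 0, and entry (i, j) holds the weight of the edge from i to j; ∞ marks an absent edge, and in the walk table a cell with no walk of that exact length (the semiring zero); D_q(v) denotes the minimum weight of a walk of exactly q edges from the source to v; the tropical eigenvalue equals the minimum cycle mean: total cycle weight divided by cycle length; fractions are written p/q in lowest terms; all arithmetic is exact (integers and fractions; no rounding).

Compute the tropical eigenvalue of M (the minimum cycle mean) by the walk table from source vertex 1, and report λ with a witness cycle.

q=0: [∞, 0, ∞, ∞]
q=1: [∞, ∞, ∞, -3]
q=2: [16, 6, -11, 3]
q=3: [-10, 9, -5, -16]
q=4: [-4, -7, -24, -17]
Optimal cycle mean attained by: cycle 2->3->2, total (-5) + (-8), length 2.
Answer: λ = -13/2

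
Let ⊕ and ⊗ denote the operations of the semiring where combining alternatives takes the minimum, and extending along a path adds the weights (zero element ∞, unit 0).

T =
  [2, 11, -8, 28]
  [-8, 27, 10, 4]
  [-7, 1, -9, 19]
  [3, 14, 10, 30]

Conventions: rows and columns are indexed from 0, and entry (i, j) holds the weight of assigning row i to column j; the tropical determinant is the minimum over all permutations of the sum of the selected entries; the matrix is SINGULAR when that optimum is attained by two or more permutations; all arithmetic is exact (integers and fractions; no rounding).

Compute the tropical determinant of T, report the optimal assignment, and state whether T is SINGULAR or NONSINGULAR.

σ = (0, 1, 2, 3): 2 + 27 + (-9) + 30 = 50
σ = (0, 1, 3, 2): 2 + 27 + 19 + 10 = 58
σ = (0, 2, 1, 3): 2 + 10 + 1 + 30 = 43
σ = (0, 2, 3, 1): 2 + 10 + 19 + 14 = 45
σ = (0, 3, 1, 2): 2 + 4 + 1 + 10 = 17
σ = (0, 3, 2, 1): 2 + 4 + (-9) + 14 = 11
σ = (1, 0, 2, 3): 11 + (-8) + (-9) + 30 = 24
σ = (1, 0, 3, 2): 11 + (-8) + 19 + 10 = 32
σ = (1, 2, 0, 3): 11 + 10 + (-7) + 30 = 44
σ = (1, 2, 3, 0): 11 + 10 + 19 + 3 = 43
σ = (1, 3, 0, 2): 11 + 4 + (-7) + 10 = 18
σ = (1, 3, 2, 0): 11 + 4 + (-9) + 3 = 9
σ = (2, 0, 1, 3): (-8) + (-8) + 1 + 30 = 15
σ = (2, 0, 3, 1): (-8) + (-8) + 19 + 14 = 17
σ = (2, 1, 0, 3): (-8) + 27 + (-7) + 30 = 42
σ = (2, 1, 3, 0): (-8) + 27 + 19 + 3 = 41
σ = (2, 3, 0, 1): (-8) + 4 + (-7) + 14 = 3
σ = (2, 3, 1, 0): (-8) + 4 + 1 + 3 = 0
σ = (3, 0, 1, 2): 28 + (-8) + 1 + 10 = 31
σ = (3, 0, 2, 1): 28 + (-8) + (-9) + 14 = 25
σ = (3, 1, 0, 2): 28 + 27 + (-7) + 10 = 58
σ = (3, 1, 2, 0): 28 + 27 + (-9) + 3 = 49
σ = (3, 2, 0, 1): 28 + 10 + (-7) + 14 = 45
σ = (3, 2, 1, 0): 28 + 10 + 1 + 3 = 42
Optimal value attained by: σ = (2, 3, 1, 0).
Answer: det⊕(T) = 0; verdict: NONSINGULAR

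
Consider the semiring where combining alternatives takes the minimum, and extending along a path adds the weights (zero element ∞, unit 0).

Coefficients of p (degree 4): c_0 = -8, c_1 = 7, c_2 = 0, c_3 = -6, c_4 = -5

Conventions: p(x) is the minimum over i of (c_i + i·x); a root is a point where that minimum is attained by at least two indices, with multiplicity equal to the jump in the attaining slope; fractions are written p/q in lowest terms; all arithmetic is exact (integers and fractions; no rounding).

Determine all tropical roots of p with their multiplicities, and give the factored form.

hull edge (i=0, c=-8) to (i=3, c=-6): slope 2/3, span 3
hull edge (i=3, c=-6) to (i=4, c=-5): slope 1, span 1
Factored form: p(x) = -5 ⊗ (x ⊕ (-1)) ⊗ (x ⊕ (-2/3)) ⊗ (x ⊕ (-2/3)) ⊗ (x ⊕ (-2/3))
Answer: roots = -1 (mult 1), -2/3 (mult 3)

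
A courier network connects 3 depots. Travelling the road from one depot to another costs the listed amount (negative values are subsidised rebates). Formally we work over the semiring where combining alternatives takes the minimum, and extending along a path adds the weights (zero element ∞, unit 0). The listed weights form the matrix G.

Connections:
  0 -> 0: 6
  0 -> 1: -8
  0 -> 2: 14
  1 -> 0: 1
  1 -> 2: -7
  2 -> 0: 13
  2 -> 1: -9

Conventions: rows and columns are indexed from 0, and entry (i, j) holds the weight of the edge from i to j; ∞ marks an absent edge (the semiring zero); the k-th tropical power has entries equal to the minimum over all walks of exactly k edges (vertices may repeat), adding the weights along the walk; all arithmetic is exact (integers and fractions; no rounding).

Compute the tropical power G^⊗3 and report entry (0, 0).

G^⊗2:
  [-7, -2, -15]
  [6, -16, 15]
  [-8, 5, -16]
G^⊗3:
  [-2, -24, -9]
  [-15, -2, -23]
  [-3, -25, -2]
Key observation: the optimum is the walk 0->1->2->0, with weight (-8) + (-7) + 13 = -2.
Optimal value attained by: walk 0->1->2->0.
Answer: (G^⊗3)[0][0] = -2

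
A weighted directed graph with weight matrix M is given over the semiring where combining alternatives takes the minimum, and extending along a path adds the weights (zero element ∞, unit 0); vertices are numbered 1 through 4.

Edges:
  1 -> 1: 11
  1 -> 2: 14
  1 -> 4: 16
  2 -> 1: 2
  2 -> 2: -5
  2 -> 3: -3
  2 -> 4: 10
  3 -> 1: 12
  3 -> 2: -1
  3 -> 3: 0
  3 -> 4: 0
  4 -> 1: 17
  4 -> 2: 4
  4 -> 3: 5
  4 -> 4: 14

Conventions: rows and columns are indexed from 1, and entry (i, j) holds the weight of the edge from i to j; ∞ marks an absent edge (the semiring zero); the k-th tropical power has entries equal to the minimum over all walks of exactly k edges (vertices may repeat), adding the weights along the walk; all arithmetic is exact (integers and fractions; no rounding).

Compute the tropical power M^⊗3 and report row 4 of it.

M^⊗2:
  [16, 9, 11, 24]
  [-3, -10, -8, -3]
  [1, -6, -4, 0]
  [6, -1, 1, 5]
M^⊗3:
  [11, 4, 6, 11]
  [-8, -15, -13, -8]
  [-4, -11, -9, -4]
  [1, -6, -4, 1]
Answer: row 4 of M^⊗3 = [1, -6, -4, 1]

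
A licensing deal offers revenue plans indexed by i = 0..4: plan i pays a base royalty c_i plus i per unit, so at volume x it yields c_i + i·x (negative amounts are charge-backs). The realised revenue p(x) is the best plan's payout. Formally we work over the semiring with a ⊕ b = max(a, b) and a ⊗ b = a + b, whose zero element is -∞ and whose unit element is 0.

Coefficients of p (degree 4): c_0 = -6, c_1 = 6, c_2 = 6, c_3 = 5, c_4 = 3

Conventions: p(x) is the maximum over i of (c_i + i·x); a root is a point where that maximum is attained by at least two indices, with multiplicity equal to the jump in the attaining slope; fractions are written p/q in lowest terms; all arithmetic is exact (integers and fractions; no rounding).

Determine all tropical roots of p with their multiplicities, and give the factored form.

hull edge (i=0, c=-6) to (i=1, c=6): slope 12, span 1
hull edge (i=1, c=6) to (i=2, c=6): slope 0, span 1
hull edge (i=2, c=6) to (i=3, c=5): slope -1, span 1
hull edge (i=3, c=5) to (i=4, c=3): slope -2, span 1
Factored form: p(x) = 3 ⊗ (x ⊕ (-12)) ⊗ (x ⊕ 0) ⊗ (x ⊕ 1) ⊗ (x ⊕ 2)
Answer: roots = -12 (mult 1), 0 (mult 1), 1 (mult 1), 2 (mult 1)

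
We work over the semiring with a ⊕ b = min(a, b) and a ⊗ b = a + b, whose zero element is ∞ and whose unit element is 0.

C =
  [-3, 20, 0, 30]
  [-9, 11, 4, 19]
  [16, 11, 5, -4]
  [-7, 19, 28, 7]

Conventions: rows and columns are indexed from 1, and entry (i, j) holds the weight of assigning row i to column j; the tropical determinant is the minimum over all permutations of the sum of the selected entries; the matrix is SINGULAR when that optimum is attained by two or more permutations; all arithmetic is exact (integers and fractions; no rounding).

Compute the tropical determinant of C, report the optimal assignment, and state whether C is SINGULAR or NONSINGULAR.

σ = (1, 2, 3, 4): (-3) + 11 + 5 + 7 = 20
σ = (1, 2, 4, 3): (-3) + 11 + (-4) + 28 = 32
σ = (1, 3, 2, 4): (-3) + 4 + 11 + 7 = 19
σ = (1, 3, 4, 2): (-3) + 4 + (-4) + 19 = 16
σ = (1, 4, 2, 3): (-3) + 19 + 11 + 28 = 55
σ = (1, 4, 3, 2): (-3) + 19 + 5 + 19 = 40
σ = (2, 1, 3, 4): 20 + (-9) + 5 + 7 = 23
σ = (2, 1, 4, 3): 20 + (-9) + (-4) + 28 = 35
σ = (2, 3, 1, 4): 20 + 4 + 16 + 7 = 47
σ = (2, 3, 4, 1): 20 + 4 + (-4) + (-7) = 13
σ = (2, 4, 1, 3): 20 + 19 + 16 + 28 = 83
σ = (2, 4, 3, 1): 20 + 19 + 5 + (-7) = 37
σ = (3, 1, 2, 4): 0 + (-9) + 11 + 7 = 9
σ = (3, 1, 4, 2): 0 + (-9) + (-4) + 19 = 6
σ = (3, 2, 1, 4): 0 + 11 + 16 + 7 = 34
σ = (3, 2, 4, 1): 0 + 11 + (-4) + (-7) = 0
σ = (3, 4, 1, 2): 0 + 19 + 16 + 19 = 54
σ = (3, 4, 2, 1): 0 + 19 + 11 + (-7) = 23
σ = (4, 1, 2, 3): 30 + (-9) + 11 + 28 = 60
σ = (4, 1, 3, 2): 30 + (-9) + 5 + 19 = 45
σ = (4, 2, 1, 3): 30 + 11 + 16 + 28 = 85
σ = (4, 2, 3, 1): 30 + 11 + 5 + (-7) = 39
σ = (4, 3, 1, 2): 30 + 4 + 16 + 19 = 69
σ = (4, 3, 2, 1): 30 + 4 + 11 + (-7) = 38
Optimal value attained by: σ = (3, 2, 4, 1).
Answer: det⊕(C) = 0; verdict: NONSINGULAR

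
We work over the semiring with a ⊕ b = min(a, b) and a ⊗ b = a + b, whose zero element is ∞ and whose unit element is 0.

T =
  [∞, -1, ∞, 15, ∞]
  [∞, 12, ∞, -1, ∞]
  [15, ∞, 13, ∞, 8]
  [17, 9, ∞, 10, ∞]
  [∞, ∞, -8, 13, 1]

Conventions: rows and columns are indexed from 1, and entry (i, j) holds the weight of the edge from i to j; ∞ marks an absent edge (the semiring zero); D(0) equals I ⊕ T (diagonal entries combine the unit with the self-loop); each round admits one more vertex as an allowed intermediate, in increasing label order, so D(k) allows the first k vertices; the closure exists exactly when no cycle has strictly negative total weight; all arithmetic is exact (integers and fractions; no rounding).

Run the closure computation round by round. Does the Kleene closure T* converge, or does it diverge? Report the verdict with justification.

D(0):
  [0, -1, ∞, 15, ∞]
  [∞, 0, ∞, -1, ∞]
  [15, ∞, 0, ∞, 8]
  [17, 9, ∞, 0, ∞]
  [∞, ∞, -8, 13, 0]
D(1):
  [0, -1, ∞, 15, ∞]
  [∞, 0, ∞, -1, ∞]
  [15, 14, 0, 30, 8]
  [17, 9, ∞, 0, ∞]
  [∞, ∞, -8, 13, 0]
D(2):
  [0, -1, ∞, -2, ∞]
  [∞, 0, ∞, -1, ∞]
  [15, 14, 0, 13, 8]
  [17, 9, ∞, 0, ∞]
  [∞, ∞, -8, 13, 0]
D(3):
  [0, -1, ∞, -2, ∞]
  [∞, 0, ∞, -1, ∞]
  [15, 14, 0, 13, 8]
  [17, 9, ∞, 0, ∞]
  [7, 6, -8, 5, 0]
D(4):
  [0, -1, ∞, -2, ∞]
  [16, 0, ∞, -1, ∞]
  [15, 14, 0, 13, 8]
  [17, 9, ∞, 0, ∞]
  [7, 6, -8, 5, 0]
D(5):
  [0, -1, ∞, -2, ∞]
  [16, 0, ∞, -1, ∞]
  [15, 14, 0, 13, 8]
  [17, 9, ∞, 0, ∞]
  [7, 6, -8, 5, 0]
Key observation: every diagonal entry stays at the unit through all rounds, so no improving cycle exists.
Answer: CONVERGES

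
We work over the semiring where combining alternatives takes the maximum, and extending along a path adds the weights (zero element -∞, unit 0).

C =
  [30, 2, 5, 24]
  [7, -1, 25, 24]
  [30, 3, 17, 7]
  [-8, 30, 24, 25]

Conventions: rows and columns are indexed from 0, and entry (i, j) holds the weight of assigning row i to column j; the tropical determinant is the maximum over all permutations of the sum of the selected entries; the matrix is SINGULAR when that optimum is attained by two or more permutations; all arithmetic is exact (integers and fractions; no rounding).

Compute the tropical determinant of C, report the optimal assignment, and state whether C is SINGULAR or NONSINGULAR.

σ = (0, 1, 2, 3): 30 + (-1) + 17 + 25 = 71
σ = (0, 1, 3, 2): 30 + (-1) + 7 + 24 = 60
σ = (0, 2, 1, 3): 30 + 25 + 3 + 25 = 83
σ = (0, 2, 3, 1): 30 + 25 + 7 + 30 = 92
σ = (0, 3, 1, 2): 30 + 24 + 3 + 24 = 81
σ = (0, 3, 2, 1): 30 + 24 + 17 + 30 = 101
σ = (1, 0, 2, 3): 2 + 7 + 17 + 25 = 51
σ = (1, 0, 3, 2): 2 + 7 + 7 + 24 = 40
σ = (1, 2, 0, 3): 2 + 25 + 30 + 25 = 82
σ = (1, 2, 3, 0): 2 + 25 + 7 + (-8) = 26
σ = (1, 3, 0, 2): 2 + 24 + 30 + 24 = 80
σ = (1, 3, 2, 0): 2 + 24 + 17 + (-8) = 35
σ = (2, 0, 1, 3): 5 + 7 + 3 + 25 = 40
σ = (2, 0, 3, 1): 5 + 7 + 7 + 30 = 49
σ = (2, 1, 0, 3): 5 + (-1) + 30 + 25 = 59
σ = (2, 1, 3, 0): 5 + (-1) + 7 + (-8) = 3
σ = (2, 3, 0, 1): 5 + 24 + 30 + 30 = 89
σ = (2, 3, 1, 0): 5 + 24 + 3 + (-8) = 24
σ = (3, 0, 1, 2): 24 + 7 + 3 + 24 = 58
σ = (3, 0, 2, 1): 24 + 7 + 17 + 30 = 78
σ = (3, 1, 0, 2): 24 + (-1) + 30 + 24 = 77
σ = (3, 1, 2, 0): 24 + (-1) + 17 + (-8) = 32
σ = (3, 2, 0, 1): 24 + 25 + 30 + 30 = 109
σ = (3, 2, 1, 0): 24 + 25 + 3 + (-8) = 44
Optimal value attained by: σ = (3, 2, 0, 1).
Answer: det⊕(C) = 109; verdict: NONSINGULAR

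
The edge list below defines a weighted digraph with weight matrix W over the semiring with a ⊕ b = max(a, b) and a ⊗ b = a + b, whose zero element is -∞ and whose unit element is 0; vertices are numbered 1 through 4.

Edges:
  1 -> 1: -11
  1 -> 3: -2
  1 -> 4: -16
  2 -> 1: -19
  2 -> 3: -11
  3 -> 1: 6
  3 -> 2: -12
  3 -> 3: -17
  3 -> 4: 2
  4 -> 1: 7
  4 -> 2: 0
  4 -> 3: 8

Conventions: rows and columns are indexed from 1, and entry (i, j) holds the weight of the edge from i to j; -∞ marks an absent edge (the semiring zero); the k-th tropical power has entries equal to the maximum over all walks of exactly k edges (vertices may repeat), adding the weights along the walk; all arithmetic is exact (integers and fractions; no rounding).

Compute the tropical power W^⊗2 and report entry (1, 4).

W^⊗2:
  [4, -14, -8, 0]
  [-5, -23, -21, -9]
  [9, 2, 10, -10]
  [14, -4, 5, 10]
Key observation: the optimum is the walk 1->3->4, with weight (-2) + 2 = 0.
Optimal value attained by: walk 1->3->4.
Answer: (W^⊗2)[1][4] = 0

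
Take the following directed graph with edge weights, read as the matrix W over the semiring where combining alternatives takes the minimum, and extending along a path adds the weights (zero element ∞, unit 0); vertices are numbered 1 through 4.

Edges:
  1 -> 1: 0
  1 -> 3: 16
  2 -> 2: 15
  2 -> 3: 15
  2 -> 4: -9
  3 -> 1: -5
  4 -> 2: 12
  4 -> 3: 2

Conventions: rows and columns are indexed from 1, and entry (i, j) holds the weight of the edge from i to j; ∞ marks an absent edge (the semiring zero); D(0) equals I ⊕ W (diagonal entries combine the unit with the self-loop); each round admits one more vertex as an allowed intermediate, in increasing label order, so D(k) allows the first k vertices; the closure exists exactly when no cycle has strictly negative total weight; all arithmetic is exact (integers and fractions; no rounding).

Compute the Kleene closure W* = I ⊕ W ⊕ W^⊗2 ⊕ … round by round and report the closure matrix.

D(0):
  [0, ∞, 16, ∞]
  [∞, 0, 15, -9]
  [-5, ∞, 0, ∞]
  [∞, 12, 2, 0]
D(1):
  [0, ∞, 16, ∞]
  [∞, 0, 15, -9]
  [-5, ∞, 0, ∞]
  [∞, 12, 2, 0]
D(2):
  [0, ∞, 16, ∞]
  [∞, 0, 15, -9]
  [-5, ∞, 0, ∞]
  [∞, 12, 2, 0]
D(3):
  [0, ∞, 16, ∞]
  [10, 0, 15, -9]
  [-5, ∞, 0, ∞]
  [-3, 12, 2, 0]
D(4):
  [0, ∞, 16, ∞]
  [-12, 0, -7, -9]
  [-5, ∞, 0, ∞]
  [-3, 12, 2, 0]
Answer: W* = [[0, ∞, 16, ∞], [-12, 0, -7, -9], [-5, ∞, 0, ∞], [-3, 12, 2, 0]]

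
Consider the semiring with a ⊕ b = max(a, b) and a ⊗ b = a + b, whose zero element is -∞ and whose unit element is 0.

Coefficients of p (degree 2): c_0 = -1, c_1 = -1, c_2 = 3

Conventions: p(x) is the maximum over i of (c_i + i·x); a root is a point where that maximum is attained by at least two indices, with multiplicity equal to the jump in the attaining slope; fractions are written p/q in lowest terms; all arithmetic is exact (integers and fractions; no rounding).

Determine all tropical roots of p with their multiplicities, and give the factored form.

hull edge (i=0, c=-1) to (i=2, c=3): slope 2, span 2
Factored form: p(x) = 3 ⊗ (x ⊕ (-2)) ⊗ (x ⊕ (-2))
Answer: roots = -2 (mult 2)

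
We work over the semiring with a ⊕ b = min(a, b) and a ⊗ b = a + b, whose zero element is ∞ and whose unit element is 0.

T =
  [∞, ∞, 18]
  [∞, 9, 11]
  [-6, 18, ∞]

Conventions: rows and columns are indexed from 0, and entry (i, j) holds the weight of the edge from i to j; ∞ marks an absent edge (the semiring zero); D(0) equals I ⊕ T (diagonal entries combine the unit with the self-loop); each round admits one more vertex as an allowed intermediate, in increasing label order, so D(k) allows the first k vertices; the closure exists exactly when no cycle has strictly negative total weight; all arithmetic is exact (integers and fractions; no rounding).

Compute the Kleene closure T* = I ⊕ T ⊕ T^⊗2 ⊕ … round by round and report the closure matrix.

D(0):
  [0, ∞, 18]
  [∞, 0, 11]
  [-6, 18, 0]
D(1):
  [0, ∞, 18]
  [∞, 0, 11]
  [-6, 18, 0]
D(2):
  [0, ∞, 18]
  [∞, 0, 11]
  [-6, 18, 0]
D(3):
  [0, 36, 18]
  [5, 0, 11]
  [-6, 18, 0]
Answer: T* = [[0, 36, 18], [5, 0, 11], [-6, 18, 0]]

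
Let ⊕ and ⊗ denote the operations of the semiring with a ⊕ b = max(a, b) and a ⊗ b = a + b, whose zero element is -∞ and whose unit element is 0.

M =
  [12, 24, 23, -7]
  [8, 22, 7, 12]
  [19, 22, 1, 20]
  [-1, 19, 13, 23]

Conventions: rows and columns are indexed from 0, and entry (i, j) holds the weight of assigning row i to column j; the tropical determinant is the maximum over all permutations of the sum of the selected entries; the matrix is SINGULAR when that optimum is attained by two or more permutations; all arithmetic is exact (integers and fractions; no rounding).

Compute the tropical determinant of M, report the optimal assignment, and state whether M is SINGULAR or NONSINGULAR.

σ = (0, 1, 2, 3): 12 + 22 + 1 + 23 = 58
σ = (0, 1, 3, 2): 12 + 22 + 20 + 13 = 67
σ = (0, 2, 1, 3): 12 + 7 + 22 + 23 = 64
σ = (0, 2, 3, 1): 12 + 7 + 20 + 19 = 58
σ = (0, 3, 1, 2): 12 + 12 + 22 + 13 = 59
σ = (0, 3, 2, 1): 12 + 12 + 1 + 19 = 44
σ = (1, 0, 2, 3): 24 + 8 + 1 + 23 = 56
σ = (1, 0, 3, 2): 24 + 8 + 20 + 13 = 65
σ = (1, 2, 0, 3): 24 + 7 + 19 + 23 = 73
σ = (1, 2, 3, 0): 24 + 7 + 20 + (-1) = 50
σ = (1, 3, 0, 2): 24 + 12 + 19 + 13 = 68
σ = (1, 3, 2, 0): 24 + 12 + 1 + (-1) = 36
σ = (2, 0, 1, 3): 23 + 8 + 22 + 23 = 76
σ = (2, 0, 3, 1): 23 + 8 + 20 + 19 = 70
σ = (2, 1, 0, 3): 23 + 22 + 19 + 23 = 87
σ = (2, 1, 3, 0): 23 + 22 + 20 + (-1) = 64
σ = (2, 3, 0, 1): 23 + 12 + 19 + 19 = 73
σ = (2, 3, 1, 0): 23 + 12 + 22 + (-1) = 56
σ = (3, 0, 1, 2): (-7) + 8 + 22 + 13 = 36
σ = (3, 0, 2, 1): (-7) + 8 + 1 + 19 = 21
σ = (3, 1, 0, 2): (-7) + 22 + 19 + 13 = 47
σ = (3, 1, 2, 0): (-7) + 22 + 1 + (-1) = 15
σ = (3, 2, 0, 1): (-7) + 7 + 19 + 19 = 38
σ = (3, 2, 1, 0): (-7) + 7 + 22 + (-1) = 21
Optimal value attained by: σ = (2, 1, 0, 3).
Answer: det⊕(M) = 87; verdict: NONSINGULAR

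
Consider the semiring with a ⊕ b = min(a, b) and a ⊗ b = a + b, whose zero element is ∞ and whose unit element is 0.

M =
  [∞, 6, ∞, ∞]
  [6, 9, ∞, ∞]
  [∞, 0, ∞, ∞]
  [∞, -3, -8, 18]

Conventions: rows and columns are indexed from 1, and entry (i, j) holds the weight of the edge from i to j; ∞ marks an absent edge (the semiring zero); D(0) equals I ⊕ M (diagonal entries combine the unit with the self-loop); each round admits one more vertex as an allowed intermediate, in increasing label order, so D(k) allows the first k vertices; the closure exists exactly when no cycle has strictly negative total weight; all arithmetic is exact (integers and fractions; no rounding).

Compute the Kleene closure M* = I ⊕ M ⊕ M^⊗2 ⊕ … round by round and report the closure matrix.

D(0):
  [0, 6, ∞, ∞]
  [6, 0, ∞, ∞]
  [∞, 0, 0, ∞]
  [∞, -3, -8, 0]
D(1):
  [0, 6, ∞, ∞]
  [6, 0, ∞, ∞]
  [∞, 0, 0, ∞]
  [∞, -3, -8, 0]
D(2):
  [0, 6, ∞, ∞]
  [6, 0, ∞, ∞]
  [6, 0, 0, ∞]
  [3, -3, -8, 0]
D(3):
  [0, 6, ∞, ∞]
  [6, 0, ∞, ∞]
  [6, 0, 0, ∞]
  [-2, -8, -8, 0]
D(4):
  [0, 6, ∞, ∞]
  [6, 0, ∞, ∞]
  [6, 0, 0, ∞]
  [-2, -8, -8, 0]
Answer: M* = [[0, 6, ∞, ∞], [6, 0, ∞, ∞], [6, 0, 0, ∞], [-2, -8, -8, 0]]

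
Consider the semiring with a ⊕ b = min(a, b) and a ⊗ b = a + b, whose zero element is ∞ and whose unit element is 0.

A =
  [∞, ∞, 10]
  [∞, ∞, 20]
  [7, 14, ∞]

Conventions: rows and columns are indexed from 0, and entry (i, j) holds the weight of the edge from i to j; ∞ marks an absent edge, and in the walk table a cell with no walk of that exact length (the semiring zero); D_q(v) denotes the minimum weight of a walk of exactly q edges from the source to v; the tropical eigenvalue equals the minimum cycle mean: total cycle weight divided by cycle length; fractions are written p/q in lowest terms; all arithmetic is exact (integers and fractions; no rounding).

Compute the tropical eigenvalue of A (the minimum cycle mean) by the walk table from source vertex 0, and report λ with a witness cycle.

q=0: [0, ∞, ∞]
q=1: [∞, ∞, 10]
q=2: [17, 24, ∞]
q=3: [∞, ∞, 27]
Optimal cycle mean attained by: cycle 0->2->0, total 10 + 7, length 2.
Answer: λ = 17/2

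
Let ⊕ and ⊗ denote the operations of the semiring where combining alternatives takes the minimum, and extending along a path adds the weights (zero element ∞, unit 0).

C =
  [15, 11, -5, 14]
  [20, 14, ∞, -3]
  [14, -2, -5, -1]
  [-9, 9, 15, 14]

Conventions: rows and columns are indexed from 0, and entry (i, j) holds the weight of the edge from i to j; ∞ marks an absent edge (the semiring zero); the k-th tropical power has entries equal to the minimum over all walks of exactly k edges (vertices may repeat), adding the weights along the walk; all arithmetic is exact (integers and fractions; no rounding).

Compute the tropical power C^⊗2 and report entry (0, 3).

C^⊗2:
  [5, -7, -10, -6]
  [-12, 6, 12, 11]
  [-10, -7, -10, -6]
  [5, 2, -14, 5]
Key observation: the optimum is the walk 0->2->3, with weight (-5) + (-1) = -6.
Optimal value attained by: walk 0->2->3.
Answer: (C^⊗2)[0][3] = -6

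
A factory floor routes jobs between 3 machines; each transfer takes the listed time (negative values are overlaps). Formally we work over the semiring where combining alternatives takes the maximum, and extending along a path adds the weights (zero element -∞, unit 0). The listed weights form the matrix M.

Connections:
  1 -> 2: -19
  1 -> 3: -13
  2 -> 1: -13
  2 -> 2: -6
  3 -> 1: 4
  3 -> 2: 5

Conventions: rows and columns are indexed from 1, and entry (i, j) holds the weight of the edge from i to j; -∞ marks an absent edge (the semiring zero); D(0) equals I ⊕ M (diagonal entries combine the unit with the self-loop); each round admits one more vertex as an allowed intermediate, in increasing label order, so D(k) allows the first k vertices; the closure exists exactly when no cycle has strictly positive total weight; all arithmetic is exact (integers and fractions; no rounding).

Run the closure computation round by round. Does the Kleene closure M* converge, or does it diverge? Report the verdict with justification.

D(0):
  [0, -19, -13]
  [-13, 0, -∞]
  [4, 5, 0]
D(1):
  [0, -19, -13]
  [-13, 0, -26]
  [4, 5, 0]
D(2):
  [0, -19, -13]
  [-13, 0, -26]
  [4, 5, 0]
D(3):
  [0, -8, -13]
  [-13, 0, -26]
  [4, 5, 0]
Key observation: every diagonal entry stays at the unit through all rounds, so no improving cycle exists.
Answer: CONVERGES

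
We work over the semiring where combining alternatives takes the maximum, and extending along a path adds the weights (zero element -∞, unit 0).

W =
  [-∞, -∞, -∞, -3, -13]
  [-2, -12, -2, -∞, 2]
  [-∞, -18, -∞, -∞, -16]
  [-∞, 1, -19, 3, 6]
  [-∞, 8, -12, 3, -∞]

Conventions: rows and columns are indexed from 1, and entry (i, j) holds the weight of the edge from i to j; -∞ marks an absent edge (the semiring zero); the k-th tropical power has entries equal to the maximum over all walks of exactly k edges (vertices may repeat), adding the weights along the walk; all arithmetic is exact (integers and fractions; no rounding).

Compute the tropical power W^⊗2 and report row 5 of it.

W^⊗2:
  [-∞, -2, -22, 0, 3]
  [-14, 10, -10, 5, -10]
  [-20, -8, -20, -13, -16]
  [-1, 14, -1, 9, 9]
  [6, 4, 6, 6, 10]
Answer: row 5 of W^⊗2 = [6, 4, 6, 6, 10]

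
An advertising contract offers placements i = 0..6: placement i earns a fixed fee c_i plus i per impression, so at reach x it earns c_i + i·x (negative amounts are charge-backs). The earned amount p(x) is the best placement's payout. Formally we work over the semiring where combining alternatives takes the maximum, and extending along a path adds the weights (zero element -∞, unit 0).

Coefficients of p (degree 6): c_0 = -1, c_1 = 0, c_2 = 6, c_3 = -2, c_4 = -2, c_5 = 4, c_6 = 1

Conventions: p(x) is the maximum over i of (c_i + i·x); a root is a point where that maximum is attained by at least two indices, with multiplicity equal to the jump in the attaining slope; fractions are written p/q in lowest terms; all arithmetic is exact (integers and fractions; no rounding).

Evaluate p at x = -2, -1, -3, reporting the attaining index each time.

p(-2) = max(-1+0·(-2)=-1, 0+1·(-2)=-2, 6+2·(-2)=2, -2+3·(-2)=-8, -2+4·(-2)=-10, 4+5·(-2)=-6, 1+6·(-2)=-11) = 2 (attained by i=2)
p(-1) = max(-1+0·(-1)=-1, 0+1·(-1)=-1, 6+2·(-1)=4, -2+3·(-1)=-5, -2+4·(-1)=-6, 4+5·(-1)=-1, 1+6·(-1)=-5) = 4 (attained by i=2)
p(-3) = max(-1+0·(-3)=-1, 0+1·(-3)=-3, 6+2·(-3)=0, -2+3·(-3)=-11, -2+4·(-3)=-14, 4+5·(-3)=-11, 1+6·(-3)=-17) = 0 (attained by i=2)
Answer: p(-2) = 2; p(-1) = 4; p(-3) = 0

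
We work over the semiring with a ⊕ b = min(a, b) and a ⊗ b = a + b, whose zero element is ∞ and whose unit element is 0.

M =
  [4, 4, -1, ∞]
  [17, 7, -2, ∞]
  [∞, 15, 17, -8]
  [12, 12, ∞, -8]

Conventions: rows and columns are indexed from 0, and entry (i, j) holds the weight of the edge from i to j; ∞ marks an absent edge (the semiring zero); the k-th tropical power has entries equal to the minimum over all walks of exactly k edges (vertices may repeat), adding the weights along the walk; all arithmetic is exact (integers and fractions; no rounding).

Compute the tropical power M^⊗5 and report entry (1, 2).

M^⊗2:
  [8, 8, 2, -9]
  [21, 13, 5, -10]
  [4, 4, 13, -16]
  [4, 4, 10, -16]
M^⊗3:
  [3, 3, 6, -17]
  [2, 2, 11, -18]
  [-4, -4, 2, -24]
  [-4, -4, 2, -24]
M^⊗4:
  [-5, -5, 1, -25]
  [-6, -6, 0, -26]
  [-12, -12, -6, -32]
  [-12, -12, -6, -32]
M^⊗5:
  [-13, -13, -7, -33]
  [-14, -14, -8, -34]
  [-20, -20, -14, -40]
  [-20, -20, -14, -40]
Key observation: the optimum is the walk 1->2->3->3->1->2, with weight (-2) + (-8) + (-8) + 12 + (-2) = -8.
Optimal value attained by: walk 1->2->3->3->1->2.
Answer: (M^⊗5)[1][2] = -8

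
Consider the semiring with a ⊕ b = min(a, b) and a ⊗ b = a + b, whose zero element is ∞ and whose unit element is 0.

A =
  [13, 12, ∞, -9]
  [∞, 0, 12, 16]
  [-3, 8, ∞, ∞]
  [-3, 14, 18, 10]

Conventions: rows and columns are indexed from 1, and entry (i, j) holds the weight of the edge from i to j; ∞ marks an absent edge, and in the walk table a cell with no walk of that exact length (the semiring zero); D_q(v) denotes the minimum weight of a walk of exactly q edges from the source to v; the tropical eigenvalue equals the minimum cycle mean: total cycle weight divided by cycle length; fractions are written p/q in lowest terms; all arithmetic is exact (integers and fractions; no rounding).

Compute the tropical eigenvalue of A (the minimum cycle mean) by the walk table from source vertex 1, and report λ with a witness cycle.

q=0: [0, ∞, ∞, ∞]
q=1: [13, 12, ∞, -9]
q=2: [-12, 5, 9, 1]
q=3: [-2, 0, 17, -21]
q=4: [-24, -7, -3, -11]
Optimal cycle mean attained by: cycle 1->4->1, total (-9) + (-3), length 2.
Answer: λ = -6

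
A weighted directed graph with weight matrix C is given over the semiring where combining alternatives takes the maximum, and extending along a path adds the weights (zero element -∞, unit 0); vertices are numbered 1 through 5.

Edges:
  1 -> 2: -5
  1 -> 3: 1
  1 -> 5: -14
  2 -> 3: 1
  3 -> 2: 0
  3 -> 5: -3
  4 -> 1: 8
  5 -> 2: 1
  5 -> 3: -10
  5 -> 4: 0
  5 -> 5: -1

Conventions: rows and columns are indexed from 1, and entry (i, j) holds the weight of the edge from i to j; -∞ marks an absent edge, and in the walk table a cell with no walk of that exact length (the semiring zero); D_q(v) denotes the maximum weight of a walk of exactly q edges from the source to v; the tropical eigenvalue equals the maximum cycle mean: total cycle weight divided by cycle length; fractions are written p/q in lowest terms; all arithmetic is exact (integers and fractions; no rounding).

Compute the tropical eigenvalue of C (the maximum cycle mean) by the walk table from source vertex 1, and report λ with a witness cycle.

q=0: [0, -∞, -∞, -∞, -∞]
q=1: [-∞, -5, 1, -∞, -14]
q=2: [-∞, 1, -4, -14, -2]
q=3: [-6, -1, 2, -2, -3]
q=4: [6, 2, 0, -3, -1]
q=5: [5, 1, 7, -1, -2]
Optimal cycle mean attained by: cycle 1->3->5->4->1, total 1 + (-3) + 0 + 8, length 4.
Answer: λ = 3/2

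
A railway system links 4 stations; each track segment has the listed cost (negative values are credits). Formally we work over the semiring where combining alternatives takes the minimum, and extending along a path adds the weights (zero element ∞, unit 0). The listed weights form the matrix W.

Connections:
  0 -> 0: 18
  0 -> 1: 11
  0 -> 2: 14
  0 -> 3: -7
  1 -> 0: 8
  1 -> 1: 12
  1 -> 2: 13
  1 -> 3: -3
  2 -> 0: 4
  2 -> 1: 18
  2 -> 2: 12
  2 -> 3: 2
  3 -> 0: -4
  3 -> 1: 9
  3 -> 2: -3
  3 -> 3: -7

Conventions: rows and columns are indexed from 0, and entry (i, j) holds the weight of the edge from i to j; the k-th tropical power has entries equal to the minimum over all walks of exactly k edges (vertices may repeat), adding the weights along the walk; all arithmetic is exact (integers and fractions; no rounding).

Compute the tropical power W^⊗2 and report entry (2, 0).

W^⊗2:
  [-11, 2, -10, -14]
  [-7, 6, -6, -10]
  [-2, 11, -1, -5]
  [-11, 2, -10, -14]
Key observation: the optimum is the walk 2->3->0, with weight 2 + (-4) = -2.
Optimal value attained by: walk 2->3->0.
Answer: (W^⊗2)[2][0] = -2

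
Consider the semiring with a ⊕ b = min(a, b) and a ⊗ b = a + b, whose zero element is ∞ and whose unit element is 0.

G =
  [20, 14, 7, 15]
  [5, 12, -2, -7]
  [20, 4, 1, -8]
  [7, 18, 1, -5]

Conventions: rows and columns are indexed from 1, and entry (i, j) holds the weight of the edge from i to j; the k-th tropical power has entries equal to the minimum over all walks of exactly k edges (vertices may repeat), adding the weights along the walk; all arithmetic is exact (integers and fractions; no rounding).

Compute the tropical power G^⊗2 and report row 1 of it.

G^⊗2:
  [19, 11, 8, -1]
  [0, 2, -6, -12]
  [-1, 5, -7, -13]
  [2, 5, -4, -10]
Answer: row 1 of G^⊗2 = [19, 11, 8, -1]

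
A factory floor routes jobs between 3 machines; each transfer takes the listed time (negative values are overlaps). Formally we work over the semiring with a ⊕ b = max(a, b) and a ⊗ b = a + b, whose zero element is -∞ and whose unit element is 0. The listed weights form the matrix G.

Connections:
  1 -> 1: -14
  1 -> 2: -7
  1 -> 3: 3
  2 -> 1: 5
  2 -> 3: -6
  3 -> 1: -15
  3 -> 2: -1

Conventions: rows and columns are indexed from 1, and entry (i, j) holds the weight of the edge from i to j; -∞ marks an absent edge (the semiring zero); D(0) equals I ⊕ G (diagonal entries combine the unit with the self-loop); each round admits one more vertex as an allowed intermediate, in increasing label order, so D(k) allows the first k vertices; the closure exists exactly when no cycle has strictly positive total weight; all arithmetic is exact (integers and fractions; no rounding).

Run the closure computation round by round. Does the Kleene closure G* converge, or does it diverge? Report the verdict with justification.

D(0):
  [0, -7, 3]
  [5, 0, -6]
  [-15, -1, 0]
D(1):
  [0, -7, 3]
  [5, 0, 8]
  [-15, -1, 0]
Detection: at round 2, diagonal entry (3, 3) turns strictly positive.
Key observation: the cycle 3->2->1->3 has total weight (-1) + 5 + 3, which is strictly positive.
Answer: DIVERGES — positive cycle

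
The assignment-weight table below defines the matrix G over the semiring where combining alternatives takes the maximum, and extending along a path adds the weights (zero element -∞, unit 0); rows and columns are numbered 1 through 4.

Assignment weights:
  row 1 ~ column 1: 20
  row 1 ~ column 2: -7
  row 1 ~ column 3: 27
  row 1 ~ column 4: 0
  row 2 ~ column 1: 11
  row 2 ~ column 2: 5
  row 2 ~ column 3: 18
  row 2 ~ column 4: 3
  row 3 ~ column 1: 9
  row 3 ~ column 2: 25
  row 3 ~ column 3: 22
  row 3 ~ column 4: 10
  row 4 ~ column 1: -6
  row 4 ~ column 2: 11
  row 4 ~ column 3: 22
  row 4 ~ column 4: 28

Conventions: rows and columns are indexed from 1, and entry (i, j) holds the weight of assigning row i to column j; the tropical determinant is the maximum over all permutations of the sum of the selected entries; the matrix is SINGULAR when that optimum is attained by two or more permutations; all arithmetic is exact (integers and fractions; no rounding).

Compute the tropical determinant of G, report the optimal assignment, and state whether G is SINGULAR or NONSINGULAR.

σ = (1, 2, 3, 4): 20 + 5 + 22 + 28 = 75
σ = (1, 2, 4, 3): 20 + 5 + 10 + 22 = 57
σ = (1, 3, 2, 4): 20 + 18 + 25 + 28 = 91
σ = (1, 3, 4, 2): 20 + 18 + 10 + 11 = 59
σ = (1, 4, 2, 3): 20 + 3 + 25 + 22 = 70
σ = (1, 4, 3, 2): 20 + 3 + 22 + 11 = 56
σ = (2, 1, 3, 4): (-7) + 11 + 22 + 28 = 54
σ = (2, 1, 4, 3): (-7) + 11 + 10 + 22 = 36
σ = (2, 3, 1, 4): (-7) + 18 + 9 + 28 = 48
σ = (2, 3, 4, 1): (-7) + 18 + 10 + (-6) = 15
σ = (2, 4, 1, 3): (-7) + 3 + 9 + 22 = 27
σ = (2, 4, 3, 1): (-7) + 3 + 22 + (-6) = 12
σ = (3, 1, 2, 4): 27 + 11 + 25 + 28 = 91
σ = (3, 1, 4, 2): 27 + 11 + 10 + 11 = 59
σ = (3, 2, 1, 4): 27 + 5 + 9 + 28 = 69
σ = (3, 2, 4, 1): 27 + 5 + 10 + (-6) = 36
σ = (3, 4, 1, 2): 27 + 3 + 9 + 11 = 50
σ = (3, 4, 2, 1): 27 + 3 + 25 + (-6) = 49
σ = (4, 1, 2, 3): 0 + 11 + 25 + 22 = 58
σ = (4, 1, 3, 2): 0 + 11 + 22 + 11 = 44
σ = (4, 2, 1, 3): 0 + 5 + 9 + 22 = 36
σ = (4, 2, 3, 1): 0 + 5 + 22 + (-6) = 21
σ = (4, 3, 1, 2): 0 + 18 + 9 + 11 = 38
σ = (4, 3, 2, 1): 0 + 18 + 25 + (-6) = 37
Optimal value attained by: σ = (1, 3, 2, 4).
Answer: det⊕(G) = 91; verdict: SINGULAR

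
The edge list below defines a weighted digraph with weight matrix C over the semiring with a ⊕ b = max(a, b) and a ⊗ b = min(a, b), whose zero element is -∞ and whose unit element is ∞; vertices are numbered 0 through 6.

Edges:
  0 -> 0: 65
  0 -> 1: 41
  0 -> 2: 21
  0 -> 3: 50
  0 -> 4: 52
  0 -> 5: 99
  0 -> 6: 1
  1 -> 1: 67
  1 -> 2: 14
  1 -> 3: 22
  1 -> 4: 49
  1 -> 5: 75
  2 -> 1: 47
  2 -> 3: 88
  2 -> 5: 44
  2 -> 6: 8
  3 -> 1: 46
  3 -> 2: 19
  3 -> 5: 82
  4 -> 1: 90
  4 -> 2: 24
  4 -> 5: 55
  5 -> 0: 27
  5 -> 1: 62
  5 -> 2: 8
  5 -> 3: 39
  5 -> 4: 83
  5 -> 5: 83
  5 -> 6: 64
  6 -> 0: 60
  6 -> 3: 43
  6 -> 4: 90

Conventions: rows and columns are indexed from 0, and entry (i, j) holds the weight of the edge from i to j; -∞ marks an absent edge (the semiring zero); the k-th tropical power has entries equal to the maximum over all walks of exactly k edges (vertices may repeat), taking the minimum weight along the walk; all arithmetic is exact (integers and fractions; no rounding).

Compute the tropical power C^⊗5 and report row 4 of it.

C^⊗2:
  [65, 62, 24, 50, 83, 83, 64]
  [27, 67, 24, 39, 75, 75, 64]
  [27, 47, 19, 39, 47, 82, 44]
  [27, 62, 14, 39, 82, 82, 64]
  [27, 67, 14, 39, 55, 75, 55]
  [60, 83, 24, 43, 83, 83, 64]
  [60, 90, 24, 50, 52, 60, 1]
C^⊗3:
  [65, 83, 24, 50, 83, 83, 64]
  [60, 75, 24, 43, 75, 75, 64]
  [44, 62, 24, 43, 82, 82, 64]
  [60, 82, 24, 43, 82, 82, 64]
  [55, 67, 24, 43, 75, 75, 64]
  [60, 83, 24, 50, 83, 83, 64]
  [60, 67, 24, 50, 60, 75, 60]
C^⊗4:
  [65, 83, 24, 50, 83, 83, 64]
  [60, 75, 24, 50, 75, 75, 64]
  [60, 82, 24, 44, 82, 82, 64]
  [60, 82, 24, 50, 82, 82, 64]
  [60, 75, 24, 50, 75, 75, 64]
  [60, 83, 24, 50, 83, 83, 64]
  [60, 67, 24, 50, 75, 75, 64]
C^⊗5:
  [65, 83, 24, 50, 83, 83, 64]
  [60, 75, 24, 50, 75, 75, 64]
  [60, 82, 24, 50, 82, 82, 64]
  [60, 82, 24, 50, 82, 82, 64]
  [60, 75, 24, 50, 75, 75, 64]
  [60, 83, 24, 50, 83, 83, 64]
  [60, 75, 24, 50, 75, 75, 64]
Answer: row 4 of C^⊗5 = [60, 75, 24, 50, 75, 75, 64]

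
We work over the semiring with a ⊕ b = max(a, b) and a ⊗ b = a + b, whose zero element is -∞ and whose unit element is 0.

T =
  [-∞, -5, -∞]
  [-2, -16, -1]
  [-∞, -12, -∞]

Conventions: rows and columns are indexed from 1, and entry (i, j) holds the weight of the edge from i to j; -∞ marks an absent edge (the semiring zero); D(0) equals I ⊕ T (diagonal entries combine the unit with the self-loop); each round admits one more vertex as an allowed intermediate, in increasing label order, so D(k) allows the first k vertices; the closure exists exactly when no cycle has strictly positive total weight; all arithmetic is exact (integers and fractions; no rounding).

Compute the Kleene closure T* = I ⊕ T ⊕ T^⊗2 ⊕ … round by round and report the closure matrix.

D(0):
  [0, -5, -∞]
  [-2, 0, -1]
  [-∞, -12, 0]
D(1):
  [0, -5, -∞]
  [-2, 0, -1]
  [-∞, -12, 0]
D(2):
  [0, -5, -6]
  [-2, 0, -1]
  [-14, -12, 0]
D(3):
  [0, -5, -6]
  [-2, 0, -1]
  [-14, -12, 0]
Answer: T* = [[0, -5, -6], [-2, 0, -1], [-14, -12, 0]]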